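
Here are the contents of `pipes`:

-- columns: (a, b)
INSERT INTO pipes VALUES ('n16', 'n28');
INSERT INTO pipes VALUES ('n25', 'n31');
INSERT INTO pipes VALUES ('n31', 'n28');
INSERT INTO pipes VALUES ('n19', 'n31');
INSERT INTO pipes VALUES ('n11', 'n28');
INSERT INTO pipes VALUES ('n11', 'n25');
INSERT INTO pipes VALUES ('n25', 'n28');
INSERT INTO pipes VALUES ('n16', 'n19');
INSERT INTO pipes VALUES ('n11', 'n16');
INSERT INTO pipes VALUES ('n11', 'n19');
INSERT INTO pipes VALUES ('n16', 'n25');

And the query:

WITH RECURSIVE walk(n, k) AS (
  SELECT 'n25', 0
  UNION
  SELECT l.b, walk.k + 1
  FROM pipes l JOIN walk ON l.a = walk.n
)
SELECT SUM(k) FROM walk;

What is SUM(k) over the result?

Base: (n25, k=0).
Iteration 1: edges from {n25} -> (n28, k=1), (n31, k=1).
Iteration 2: edges from {n28,n31} -> (n28, k=2).
Iteration 3: no outgoing edges from {n28}; recursion stops.
SUM(k) = 0 + 1 + 1 + 2 = 4.

4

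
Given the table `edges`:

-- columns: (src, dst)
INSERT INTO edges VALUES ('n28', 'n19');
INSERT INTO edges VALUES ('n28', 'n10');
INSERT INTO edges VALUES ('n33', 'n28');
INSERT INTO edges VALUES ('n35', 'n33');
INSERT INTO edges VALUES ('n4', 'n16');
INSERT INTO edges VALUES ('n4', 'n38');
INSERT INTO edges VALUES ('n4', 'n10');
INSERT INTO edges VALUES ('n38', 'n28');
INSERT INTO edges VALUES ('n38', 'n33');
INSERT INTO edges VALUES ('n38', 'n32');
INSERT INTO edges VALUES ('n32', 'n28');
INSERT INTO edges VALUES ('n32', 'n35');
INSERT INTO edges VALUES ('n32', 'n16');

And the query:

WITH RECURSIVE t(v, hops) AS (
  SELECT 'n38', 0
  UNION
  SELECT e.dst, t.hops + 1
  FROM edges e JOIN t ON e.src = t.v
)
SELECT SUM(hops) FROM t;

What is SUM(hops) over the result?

Base: (n38, hops=0).
Iteration 1: edges from {n38} -> (n28, hops=1), (n32, hops=1), (n33, hops=1).
Iteration 2: edges from {n28,n32,n33} -> (n10, hops=2), (n16, hops=2), (n19, hops=2), (n28, hops=2), (n35, hops=2). [UNION drops 1 duplicate row(s)]
Iteration 3: edges from {n10,n16,n19,n28,n35} -> (n10, hops=3), (n19, hops=3), (n33, hops=3).
Iteration 4: edges from {n10,n19,n33} -> (n28, hops=4).
Iteration 5: edges from {n28} -> (n10, hops=5), (n19, hops=5).
Iteration 6: no outgoing edges from {n10,n19}; recursion stops.
SUM(hops) = 0 + 1 + 1 + 1 + 2 + 2 + 2 + 2 + 2 + 3 + 3 + 3 + 4 + 5 + 5 = 36.

36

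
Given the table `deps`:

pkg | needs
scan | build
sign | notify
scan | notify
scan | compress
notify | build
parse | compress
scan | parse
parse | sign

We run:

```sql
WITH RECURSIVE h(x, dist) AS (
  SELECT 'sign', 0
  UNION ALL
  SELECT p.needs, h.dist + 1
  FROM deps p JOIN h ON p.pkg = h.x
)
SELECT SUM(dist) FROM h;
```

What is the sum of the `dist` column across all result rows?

Base: (sign, dist=0).
Iteration 1: edges from {sign} -> (notify, dist=1).
Iteration 2: edges from {notify} -> (build, dist=2).
Iteration 3: no outgoing edges from {build}; recursion stops.
SUM(dist) = 0 + 1 + 2 = 3.

3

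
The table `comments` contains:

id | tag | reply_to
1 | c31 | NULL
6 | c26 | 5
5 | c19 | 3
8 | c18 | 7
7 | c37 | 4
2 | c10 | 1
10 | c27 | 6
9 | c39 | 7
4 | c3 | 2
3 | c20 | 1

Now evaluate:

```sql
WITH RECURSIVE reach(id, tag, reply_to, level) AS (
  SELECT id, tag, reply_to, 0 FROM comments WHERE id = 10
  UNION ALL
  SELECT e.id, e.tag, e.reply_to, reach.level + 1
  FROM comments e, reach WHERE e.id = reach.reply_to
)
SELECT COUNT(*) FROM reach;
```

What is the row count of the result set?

Base: id=10 (c27), reply_to=6, level 0.
Iteration 1: join on id=6 -> c26 (id 6, reply_to=5, level 1).
Iteration 2: join on id=5 -> c19 (id 5, reply_to=3, level 2).
Iteration 3: join on id=3 -> c20 (id 3, reply_to=1, level 3).
Iteration 4: join on id=1 -> c31 (id 1, reply_to=NULL, level 4).
Iteration 5: reply_to is NULL; no match; recursion stops.
Total rows emitted: 5.

5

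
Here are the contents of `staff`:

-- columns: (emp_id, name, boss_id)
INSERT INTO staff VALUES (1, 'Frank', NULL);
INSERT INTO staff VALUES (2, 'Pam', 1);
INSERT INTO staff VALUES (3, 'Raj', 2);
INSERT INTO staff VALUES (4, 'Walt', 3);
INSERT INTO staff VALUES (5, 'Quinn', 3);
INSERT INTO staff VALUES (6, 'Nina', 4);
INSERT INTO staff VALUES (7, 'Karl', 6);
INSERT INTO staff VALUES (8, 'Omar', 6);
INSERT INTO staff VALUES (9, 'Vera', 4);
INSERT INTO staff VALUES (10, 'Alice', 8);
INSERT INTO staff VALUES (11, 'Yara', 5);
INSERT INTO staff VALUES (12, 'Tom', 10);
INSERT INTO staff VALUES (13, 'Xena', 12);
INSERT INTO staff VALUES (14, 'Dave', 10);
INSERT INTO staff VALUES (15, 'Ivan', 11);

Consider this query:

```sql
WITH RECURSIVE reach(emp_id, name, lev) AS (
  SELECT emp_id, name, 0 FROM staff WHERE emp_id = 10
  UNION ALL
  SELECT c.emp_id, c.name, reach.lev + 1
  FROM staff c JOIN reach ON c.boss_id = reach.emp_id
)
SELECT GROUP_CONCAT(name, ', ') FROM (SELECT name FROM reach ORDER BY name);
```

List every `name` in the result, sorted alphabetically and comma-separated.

Base: emp_id=10 (Alice) at lev 0.
Iteration 1: rows with boss_id in {10} -> Tom (id 12, lev 1), Dave (id 14, lev 1).
Iteration 2: rows with boss_id in {12,14} -> Xena (id 13, lev 2).
Iteration 3: no rows with boss_id in {13}; recursion stops.

Alice, Dave, Tom, Xena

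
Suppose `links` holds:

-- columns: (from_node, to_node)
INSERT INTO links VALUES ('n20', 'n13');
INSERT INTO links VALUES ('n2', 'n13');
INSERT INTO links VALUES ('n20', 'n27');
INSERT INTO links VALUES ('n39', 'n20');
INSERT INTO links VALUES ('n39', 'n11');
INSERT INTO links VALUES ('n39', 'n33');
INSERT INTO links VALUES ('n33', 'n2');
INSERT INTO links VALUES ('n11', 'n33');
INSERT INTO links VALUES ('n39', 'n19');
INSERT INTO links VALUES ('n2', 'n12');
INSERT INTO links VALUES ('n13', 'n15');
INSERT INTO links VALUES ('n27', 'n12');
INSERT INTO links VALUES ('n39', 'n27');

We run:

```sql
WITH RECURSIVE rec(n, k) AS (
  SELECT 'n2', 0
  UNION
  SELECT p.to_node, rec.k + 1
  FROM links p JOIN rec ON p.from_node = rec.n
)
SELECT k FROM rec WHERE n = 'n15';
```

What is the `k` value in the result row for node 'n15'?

Base: (n2, k=0).
Iteration 1: edges from {n2} -> (n12, k=1), (n13, k=1).
Iteration 2: edges from {n12,n13} -> (n15, k=2).
Iteration 3: no outgoing edges from {n15}; recursion stops.

2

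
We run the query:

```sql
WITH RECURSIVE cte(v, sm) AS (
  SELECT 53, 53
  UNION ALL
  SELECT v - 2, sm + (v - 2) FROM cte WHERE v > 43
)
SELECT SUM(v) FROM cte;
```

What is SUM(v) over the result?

288

Base: v=53, sm=53.
Iteration 1: 53 > 43 holds -> v = 53 - 2 = 51, sm = 53 + 51 = 104.
Iteration 2: 51 > 43 holds -> v = 51 - 2 = 49, sm = 104 + 49 = 153.
Iteration 3: 49 > 43 holds -> v = 49 - 2 = 47, sm = 153 + 47 = 200.
Iteration 4: 47 > 43 holds -> v = 47 - 2 = 45, sm = 200 + 45 = 245.
Iteration 5: 45 > 43 holds -> v = 45 - 2 = 43, sm = 245 + 43 = 288.
Iteration 6: 43 > 43 fails; recursion stops.
SUM(v) = 53 + 51 + 49 + 47 + 45 + 43 = 288.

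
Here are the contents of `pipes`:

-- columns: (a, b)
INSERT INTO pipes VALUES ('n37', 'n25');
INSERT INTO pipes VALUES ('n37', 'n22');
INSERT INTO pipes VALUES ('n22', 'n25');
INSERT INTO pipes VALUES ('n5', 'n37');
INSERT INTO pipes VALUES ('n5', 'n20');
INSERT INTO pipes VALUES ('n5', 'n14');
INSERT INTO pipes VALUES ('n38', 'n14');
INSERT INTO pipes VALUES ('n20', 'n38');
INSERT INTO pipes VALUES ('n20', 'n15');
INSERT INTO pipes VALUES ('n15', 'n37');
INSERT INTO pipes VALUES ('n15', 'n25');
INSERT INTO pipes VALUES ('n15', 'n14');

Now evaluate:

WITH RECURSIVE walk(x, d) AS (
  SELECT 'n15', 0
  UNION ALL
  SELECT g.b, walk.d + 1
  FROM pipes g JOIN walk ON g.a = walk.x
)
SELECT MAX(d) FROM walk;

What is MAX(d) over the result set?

3

Base: (n15, d=0).
Iteration 1: edges from {n15} -> (n14, d=1), (n25, d=1), (n37, d=1).
Iteration 2: edges from {n14,n25,n37} -> (n22, d=2), (n25, d=2).
Iteration 3: edges from {n22,n25} -> (n25, d=3).
Iteration 4: no outgoing edges from {n25}; recursion stops.
d values: 0, 1, 1, 1, 2, 2, 3; the maximum is 3.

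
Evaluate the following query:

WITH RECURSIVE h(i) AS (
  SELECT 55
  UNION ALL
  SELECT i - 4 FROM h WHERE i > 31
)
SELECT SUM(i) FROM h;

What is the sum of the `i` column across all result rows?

Base: i=55.
Iteration 1: 55 > 31 holds -> i = 55 - 4 = 51.
Iteration 2: 51 > 31 holds -> i = 51 - 4 = 47.
Iteration 3: 47 > 31 holds -> i = 47 - 4 = 43.
Iteration 4: 43 > 31 holds -> i = 43 - 4 = 39.
Iteration 5: 39 > 31 holds -> i = 39 - 4 = 35.
Iteration 6: 35 > 31 holds -> i = 35 - 4 = 31.
Iteration 7: 31 > 31 fails; recursion stops.
SUM(i) = 55 + 51 + 47 + 43 + 39 + 35 + 31 = 301.

301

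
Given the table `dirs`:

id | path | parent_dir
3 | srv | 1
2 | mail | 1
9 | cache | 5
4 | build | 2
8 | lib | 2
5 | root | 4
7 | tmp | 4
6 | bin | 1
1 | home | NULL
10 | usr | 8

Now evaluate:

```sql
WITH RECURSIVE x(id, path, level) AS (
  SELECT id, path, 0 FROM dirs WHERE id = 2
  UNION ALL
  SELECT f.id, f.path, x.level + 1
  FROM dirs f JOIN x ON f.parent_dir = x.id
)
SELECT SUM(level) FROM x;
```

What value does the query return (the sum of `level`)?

11

Base: id=2 (mail) at level 0.
Iteration 1: rows with parent_dir in {2} -> build (id 4, level 1), lib (id 8, level 1).
Iteration 2: rows with parent_dir in {4,8} -> root (id 5, level 2), tmp (id 7, level 2), usr (id 10, level 2).
Iteration 3: rows with parent_dir in {5,7,10} -> cache (id 9, level 3).
Iteration 4: no rows with parent_dir in {9}; recursion stops.
SUM(level) = 0 + 1 + 1 + 2 + 2 + 2 + 3 = 11.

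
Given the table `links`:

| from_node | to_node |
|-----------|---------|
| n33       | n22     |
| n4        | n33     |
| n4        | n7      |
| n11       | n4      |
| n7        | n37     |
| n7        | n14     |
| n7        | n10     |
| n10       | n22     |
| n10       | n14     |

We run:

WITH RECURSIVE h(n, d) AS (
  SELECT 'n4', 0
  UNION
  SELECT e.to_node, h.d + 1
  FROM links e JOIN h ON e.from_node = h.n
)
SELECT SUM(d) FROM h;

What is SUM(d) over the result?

Base: (n4, d=0).
Iteration 1: edges from {n4} -> (n33, d=1), (n7, d=1).
Iteration 2: edges from {n33,n7} -> (n10, d=2), (n14, d=2), (n22, d=2), (n37, d=2).
Iteration 3: edges from {n10,n14,n22,n37} -> (n14, d=3), (n22, d=3).
Iteration 4: no outgoing edges from {n14,n22}; recursion stops.
SUM(d) = 0 + 1 + 1 + 2 + 2 + 2 + 2 + 3 + 3 = 16.

16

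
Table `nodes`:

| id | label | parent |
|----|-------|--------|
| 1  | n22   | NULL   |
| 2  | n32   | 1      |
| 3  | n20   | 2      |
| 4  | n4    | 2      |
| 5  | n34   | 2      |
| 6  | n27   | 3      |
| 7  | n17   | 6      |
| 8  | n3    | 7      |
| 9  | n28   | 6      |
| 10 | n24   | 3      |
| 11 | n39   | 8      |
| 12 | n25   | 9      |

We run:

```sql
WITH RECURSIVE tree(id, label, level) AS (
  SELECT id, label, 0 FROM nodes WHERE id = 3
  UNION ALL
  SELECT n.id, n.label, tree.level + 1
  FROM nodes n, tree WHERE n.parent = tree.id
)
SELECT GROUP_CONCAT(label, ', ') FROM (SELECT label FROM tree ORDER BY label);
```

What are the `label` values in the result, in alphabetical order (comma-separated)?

Base: id=3 (n20) at level 0.
Iteration 1: rows with parent in {3} -> n27 (id 6, level 1), n24 (id 10, level 1).
Iteration 2: rows with parent in {6,10} -> n17 (id 7, level 2), n28 (id 9, level 2).
Iteration 3: rows with parent in {7,9} -> n3 (id 8, level 3), n25 (id 12, level 3).
Iteration 4: rows with parent in {8,12} -> n39 (id 11, level 4).
Iteration 5: no rows with parent in {11}; recursion stops.

n17, n20, n24, n25, n27, n28, n3, n39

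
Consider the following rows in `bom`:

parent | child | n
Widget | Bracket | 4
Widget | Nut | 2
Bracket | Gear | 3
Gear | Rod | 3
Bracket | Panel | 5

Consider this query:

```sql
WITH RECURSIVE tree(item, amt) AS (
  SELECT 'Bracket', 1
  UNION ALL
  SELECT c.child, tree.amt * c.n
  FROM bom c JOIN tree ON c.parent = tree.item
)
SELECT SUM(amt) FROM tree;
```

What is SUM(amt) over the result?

18

Base: (Bracket, amt=1).
Iteration 1: components of {Bracket} -> Gear = 1*3 = 3, Panel = 1*5 = 5.
Iteration 2: components of {Gear,Panel} -> Rod = 3*3 = 9.
Iteration 3: no further components; recursion stops.
SUM(amt) = 1 + 3 + 5 + 9 = 18.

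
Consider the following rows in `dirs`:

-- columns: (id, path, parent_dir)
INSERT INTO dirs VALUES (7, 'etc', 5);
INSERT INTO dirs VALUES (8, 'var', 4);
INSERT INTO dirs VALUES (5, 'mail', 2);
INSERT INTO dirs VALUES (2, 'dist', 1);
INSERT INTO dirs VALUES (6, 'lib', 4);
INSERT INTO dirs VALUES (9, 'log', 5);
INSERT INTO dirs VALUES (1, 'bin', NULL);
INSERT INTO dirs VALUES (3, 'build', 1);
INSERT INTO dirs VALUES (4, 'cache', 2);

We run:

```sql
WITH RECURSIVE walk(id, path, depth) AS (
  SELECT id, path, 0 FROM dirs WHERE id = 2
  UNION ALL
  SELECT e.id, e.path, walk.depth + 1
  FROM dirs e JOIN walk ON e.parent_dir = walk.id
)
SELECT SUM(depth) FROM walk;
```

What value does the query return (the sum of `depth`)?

Base: id=2 (dist) at depth 0.
Iteration 1: rows with parent_dir in {2} -> cache (id 4, depth 1), mail (id 5, depth 1).
Iteration 2: rows with parent_dir in {4,5} -> lib (id 6, depth 2), etc (id 7, depth 2), var (id 8, depth 2), log (id 9, depth 2).
Iteration 3: no rows with parent_dir in {6,7,8,9}; recursion stops.
SUM(depth) = 0 + 1 + 1 + 2 + 2 + 2 + 2 = 10.

10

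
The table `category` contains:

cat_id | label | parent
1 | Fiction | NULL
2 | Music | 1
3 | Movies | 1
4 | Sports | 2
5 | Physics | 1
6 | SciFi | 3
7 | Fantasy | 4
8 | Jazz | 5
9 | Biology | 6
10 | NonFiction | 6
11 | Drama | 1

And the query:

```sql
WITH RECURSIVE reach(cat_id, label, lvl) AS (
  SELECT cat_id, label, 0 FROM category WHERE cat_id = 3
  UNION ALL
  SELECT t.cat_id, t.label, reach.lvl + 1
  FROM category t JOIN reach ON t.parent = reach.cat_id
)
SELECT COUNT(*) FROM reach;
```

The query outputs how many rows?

4

Base: cat_id=3 (Movies) at lvl 0.
Iteration 1: rows with parent in {3} -> SciFi (id 6, lvl 1).
Iteration 2: rows with parent in {6} -> Biology (id 9, lvl 2), NonFiction (id 10, lvl 2).
Iteration 3: no rows with parent in {9,10}; recursion stops.
Total rows emitted: 4.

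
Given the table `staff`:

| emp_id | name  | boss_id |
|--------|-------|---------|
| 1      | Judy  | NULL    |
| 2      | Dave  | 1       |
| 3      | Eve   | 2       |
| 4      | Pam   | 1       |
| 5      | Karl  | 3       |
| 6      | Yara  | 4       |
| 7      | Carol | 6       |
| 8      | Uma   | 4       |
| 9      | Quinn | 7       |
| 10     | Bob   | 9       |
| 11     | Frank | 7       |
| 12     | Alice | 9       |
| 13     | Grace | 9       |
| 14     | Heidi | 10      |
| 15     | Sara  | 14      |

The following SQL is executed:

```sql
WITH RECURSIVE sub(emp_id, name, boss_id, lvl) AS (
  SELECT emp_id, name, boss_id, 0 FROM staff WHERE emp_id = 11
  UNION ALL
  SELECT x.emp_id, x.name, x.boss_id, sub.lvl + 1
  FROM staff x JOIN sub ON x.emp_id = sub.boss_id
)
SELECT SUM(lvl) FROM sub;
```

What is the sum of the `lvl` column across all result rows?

Base: emp_id=11 (Frank), boss_id=7, lvl 0.
Iteration 1: join on emp_id=7 -> Carol (id 7, boss_id=6, lvl 1).
Iteration 2: join on emp_id=6 -> Yara (id 6, boss_id=4, lvl 2).
Iteration 3: join on emp_id=4 -> Pam (id 4, boss_id=1, lvl 3).
Iteration 4: join on emp_id=1 -> Judy (id 1, boss_id=NULL, lvl 4).
Iteration 5: boss_id is NULL; no match; recursion stops.
SUM(lvl) = 0 + 1 + 2 + 3 + 4 = 10.

10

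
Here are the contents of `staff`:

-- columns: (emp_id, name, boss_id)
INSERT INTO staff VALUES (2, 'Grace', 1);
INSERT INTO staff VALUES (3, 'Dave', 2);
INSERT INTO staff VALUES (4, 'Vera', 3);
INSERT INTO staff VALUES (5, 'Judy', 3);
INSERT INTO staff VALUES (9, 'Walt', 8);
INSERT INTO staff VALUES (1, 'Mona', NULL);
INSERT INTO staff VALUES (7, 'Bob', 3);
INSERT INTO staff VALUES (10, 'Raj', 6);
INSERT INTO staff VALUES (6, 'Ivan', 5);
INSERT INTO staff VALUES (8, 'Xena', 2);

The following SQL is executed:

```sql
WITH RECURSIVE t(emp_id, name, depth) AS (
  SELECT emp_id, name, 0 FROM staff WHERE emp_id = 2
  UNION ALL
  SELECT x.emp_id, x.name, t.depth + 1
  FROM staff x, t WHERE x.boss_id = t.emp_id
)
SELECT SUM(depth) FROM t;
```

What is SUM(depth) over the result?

Base: emp_id=2 (Grace) at depth 0.
Iteration 1: rows with boss_id in {2} -> Dave (id 3, depth 1), Xena (id 8, depth 1).
Iteration 2: rows with boss_id in {3,8} -> Vera (id 4, depth 2), Judy (id 5, depth 2), Bob (id 7, depth 2), Walt (id 9, depth 2).
Iteration 3: rows with boss_id in {4,5,7,9} -> Ivan (id 6, depth 3).
Iteration 4: rows with boss_id in {6} -> Raj (id 10, depth 4).
Iteration 5: no rows with boss_id in {10}; recursion stops.
SUM(depth) = 0 + 1 + 1 + 2 + 2 + 2 + 2 + 3 + 4 = 17.

17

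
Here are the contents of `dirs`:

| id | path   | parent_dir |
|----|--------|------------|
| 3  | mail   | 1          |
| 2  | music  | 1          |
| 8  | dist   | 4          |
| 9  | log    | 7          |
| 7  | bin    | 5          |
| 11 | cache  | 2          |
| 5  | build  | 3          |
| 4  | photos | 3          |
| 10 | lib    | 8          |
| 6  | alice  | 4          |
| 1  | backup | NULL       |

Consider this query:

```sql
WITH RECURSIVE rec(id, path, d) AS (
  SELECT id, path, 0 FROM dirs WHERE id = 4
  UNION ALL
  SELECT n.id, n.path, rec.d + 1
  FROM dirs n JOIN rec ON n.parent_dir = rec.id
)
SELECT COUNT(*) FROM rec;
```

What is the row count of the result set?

4

Base: id=4 (photos) at d 0.
Iteration 1: rows with parent_dir in {4} -> alice (id 6, d 1), dist (id 8, d 1).
Iteration 2: rows with parent_dir in {6,8} -> lib (id 10, d 2).
Iteration 3: no rows with parent_dir in {10}; recursion stops.
Total rows emitted: 4.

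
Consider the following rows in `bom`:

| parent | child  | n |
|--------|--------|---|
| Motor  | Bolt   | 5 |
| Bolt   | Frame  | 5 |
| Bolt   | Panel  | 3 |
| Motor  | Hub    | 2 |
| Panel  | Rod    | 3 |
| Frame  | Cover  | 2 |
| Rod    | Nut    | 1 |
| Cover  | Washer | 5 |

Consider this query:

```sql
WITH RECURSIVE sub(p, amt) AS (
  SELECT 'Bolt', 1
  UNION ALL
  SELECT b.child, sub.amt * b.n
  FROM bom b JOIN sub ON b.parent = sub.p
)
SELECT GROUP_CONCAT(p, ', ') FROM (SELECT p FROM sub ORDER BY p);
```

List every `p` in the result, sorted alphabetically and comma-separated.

Bolt, Cover, Frame, Nut, Panel, Rod, Washer

Base: (Bolt, amt=1).
Iteration 1: components of {Bolt} -> Frame = 1*5 = 5, Panel = 1*3 = 3.
Iteration 2: components of {Frame,Panel} -> Cover = 5*2 = 10, Rod = 3*3 = 9.
Iteration 3: components of {Cover,Rod} -> Nut = 9*1 = 9, Washer = 10*5 = 50.
Iteration 4: no further components; recursion stops.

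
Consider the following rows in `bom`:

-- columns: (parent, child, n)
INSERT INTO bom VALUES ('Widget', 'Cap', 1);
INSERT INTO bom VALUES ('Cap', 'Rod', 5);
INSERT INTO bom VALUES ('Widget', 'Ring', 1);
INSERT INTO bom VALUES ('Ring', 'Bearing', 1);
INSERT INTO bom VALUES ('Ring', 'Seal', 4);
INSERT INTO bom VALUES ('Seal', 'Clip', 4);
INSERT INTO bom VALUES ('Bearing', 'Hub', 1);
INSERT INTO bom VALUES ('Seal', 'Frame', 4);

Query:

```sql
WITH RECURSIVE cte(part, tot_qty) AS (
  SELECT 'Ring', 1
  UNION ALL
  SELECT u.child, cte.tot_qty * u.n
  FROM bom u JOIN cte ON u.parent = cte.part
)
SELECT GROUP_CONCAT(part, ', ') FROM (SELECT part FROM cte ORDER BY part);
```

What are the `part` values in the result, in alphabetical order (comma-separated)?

Base: (Ring, tot_qty=1).
Iteration 1: components of {Ring} -> Bearing = 1*1 = 1, Seal = 1*4 = 4.
Iteration 2: components of {Bearing,Seal} -> Clip = 4*4 = 16, Frame = 4*4 = 16, Hub = 1*1 = 1.
Iteration 3: no further components; recursion stops.

Bearing, Clip, Frame, Hub, Ring, Seal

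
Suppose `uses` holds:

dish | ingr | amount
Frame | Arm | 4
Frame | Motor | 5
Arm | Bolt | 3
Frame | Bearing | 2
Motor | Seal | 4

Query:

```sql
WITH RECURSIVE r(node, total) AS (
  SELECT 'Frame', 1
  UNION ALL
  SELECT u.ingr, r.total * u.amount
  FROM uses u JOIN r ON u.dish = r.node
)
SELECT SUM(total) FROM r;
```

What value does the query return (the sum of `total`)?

44

Base: (Frame, total=1).
Iteration 1: components of {Frame} -> Arm = 1*4 = 4, Bearing = 1*2 = 2, Motor = 1*5 = 5.
Iteration 2: components of {Arm,Bearing,Motor} -> Bolt = 4*3 = 12, Seal = 5*4 = 20.
Iteration 3: no further components; recursion stops.
SUM(total) = 1 + 4 + 5 + 2 + 12 + 20 = 44.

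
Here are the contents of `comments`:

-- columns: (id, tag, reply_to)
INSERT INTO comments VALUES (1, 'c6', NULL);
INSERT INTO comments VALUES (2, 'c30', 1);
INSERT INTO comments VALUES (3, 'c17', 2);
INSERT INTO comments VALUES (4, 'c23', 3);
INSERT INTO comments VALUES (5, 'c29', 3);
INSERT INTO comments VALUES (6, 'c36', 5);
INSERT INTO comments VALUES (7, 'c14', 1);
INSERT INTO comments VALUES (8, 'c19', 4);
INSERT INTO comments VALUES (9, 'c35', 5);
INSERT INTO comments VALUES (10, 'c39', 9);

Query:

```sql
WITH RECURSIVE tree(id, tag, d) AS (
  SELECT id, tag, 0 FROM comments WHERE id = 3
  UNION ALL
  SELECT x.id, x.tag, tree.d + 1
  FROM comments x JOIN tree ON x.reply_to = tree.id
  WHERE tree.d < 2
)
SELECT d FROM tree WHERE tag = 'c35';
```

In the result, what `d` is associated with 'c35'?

Base: id=3 (c17) at d 0.
Iteration 1: rows with reply_to in {3} -> c23 (id 4, d 1), c29 (id 5, d 1).
Iteration 2: rows with reply_to in {4,5} -> c36 (id 6, d 2), c19 (id 8, d 2), c35 (id 9, d 2).
Iteration 3: d < 2 fails for all current rows; recursion stops.

2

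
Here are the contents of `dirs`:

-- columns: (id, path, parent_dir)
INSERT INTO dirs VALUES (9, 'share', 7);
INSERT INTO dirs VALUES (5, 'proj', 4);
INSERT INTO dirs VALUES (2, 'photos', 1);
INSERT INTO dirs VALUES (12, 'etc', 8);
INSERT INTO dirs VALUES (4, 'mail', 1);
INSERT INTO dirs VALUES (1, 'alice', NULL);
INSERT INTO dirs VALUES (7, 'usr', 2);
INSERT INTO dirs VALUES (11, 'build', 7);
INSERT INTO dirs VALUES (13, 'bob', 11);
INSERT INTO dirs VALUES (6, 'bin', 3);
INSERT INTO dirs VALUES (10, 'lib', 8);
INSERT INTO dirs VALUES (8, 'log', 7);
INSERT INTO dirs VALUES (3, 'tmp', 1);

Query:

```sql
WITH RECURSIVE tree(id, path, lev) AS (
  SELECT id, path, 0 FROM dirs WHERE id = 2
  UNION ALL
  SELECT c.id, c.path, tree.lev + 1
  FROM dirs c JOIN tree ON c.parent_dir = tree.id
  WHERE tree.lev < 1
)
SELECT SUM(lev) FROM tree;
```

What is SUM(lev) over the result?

1

Base: id=2 (photos) at lev 0.
Iteration 1: rows with parent_dir in {2} -> usr (id 7, lev 1).
Iteration 2: lev < 1 fails for all current rows; recursion stops.
SUM(lev) = 0 + 1 = 1.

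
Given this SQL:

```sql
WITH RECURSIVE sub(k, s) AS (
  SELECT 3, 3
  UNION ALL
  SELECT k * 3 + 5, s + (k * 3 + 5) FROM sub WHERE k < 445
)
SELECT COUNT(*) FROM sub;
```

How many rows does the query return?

6

Base: k=3, s=3.
Iteration 1: 3 < 445 holds -> k = 3 * 3 + 5 = 14, s = 3 + 14 = 17.
Iteration 2: 14 < 445 holds -> k = 14 * 3 + 5 = 47, s = 17 + 47 = 64.
Iteration 3: 47 < 445 holds -> k = 47 * 3 + 5 = 146, s = 64 + 146 = 210.
Iteration 4: 146 < 445 holds -> k = 146 * 3 + 5 = 443, s = 210 + 443 = 653.
Iteration 5: 443 < 445 holds -> k = 443 * 3 + 5 = 1334, s = 653 + 1334 = 1987.
Iteration 6: 1334 < 445 fails; recursion stops.
Total rows emitted: 6.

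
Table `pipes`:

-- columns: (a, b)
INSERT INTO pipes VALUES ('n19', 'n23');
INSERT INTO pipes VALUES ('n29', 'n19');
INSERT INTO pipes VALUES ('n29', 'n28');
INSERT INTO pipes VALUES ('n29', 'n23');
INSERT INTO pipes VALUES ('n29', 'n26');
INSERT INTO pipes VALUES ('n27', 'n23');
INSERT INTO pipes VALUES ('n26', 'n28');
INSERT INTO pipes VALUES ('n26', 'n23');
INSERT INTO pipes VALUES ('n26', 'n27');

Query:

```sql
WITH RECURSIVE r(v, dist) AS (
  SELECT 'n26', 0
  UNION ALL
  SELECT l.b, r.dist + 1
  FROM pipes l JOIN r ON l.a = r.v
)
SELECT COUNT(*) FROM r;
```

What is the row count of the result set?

5

Base: (n26, dist=0).
Iteration 1: edges from {n26} -> (n23, dist=1), (n27, dist=1), (n28, dist=1).
Iteration 2: edges from {n23,n27,n28} -> (n23, dist=2).
Iteration 3: no outgoing edges from {n23}; recursion stops.
Total rows emitted: 5.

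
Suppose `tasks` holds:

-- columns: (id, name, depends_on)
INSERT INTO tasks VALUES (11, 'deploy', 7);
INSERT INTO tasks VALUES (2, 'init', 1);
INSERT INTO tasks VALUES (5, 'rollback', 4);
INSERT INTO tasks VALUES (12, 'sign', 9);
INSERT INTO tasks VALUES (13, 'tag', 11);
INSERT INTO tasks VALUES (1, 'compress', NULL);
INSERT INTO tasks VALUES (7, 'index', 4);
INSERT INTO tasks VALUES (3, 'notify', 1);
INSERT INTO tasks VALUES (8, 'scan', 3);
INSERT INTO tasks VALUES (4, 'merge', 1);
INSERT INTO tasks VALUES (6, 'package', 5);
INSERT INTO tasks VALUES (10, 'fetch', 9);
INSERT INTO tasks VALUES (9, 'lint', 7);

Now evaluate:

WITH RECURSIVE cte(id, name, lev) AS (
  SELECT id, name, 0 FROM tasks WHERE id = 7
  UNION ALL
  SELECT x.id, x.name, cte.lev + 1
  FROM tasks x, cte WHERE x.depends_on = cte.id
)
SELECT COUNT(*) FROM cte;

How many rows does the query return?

Base: id=7 (index) at lev 0.
Iteration 1: rows with depends_on in {7} -> lint (id 9, lev 1), deploy (id 11, lev 1).
Iteration 2: rows with depends_on in {9,11} -> fetch (id 10, lev 2), sign (id 12, lev 2), tag (id 13, lev 2).
Iteration 3: no rows with depends_on in {10,12,13}; recursion stops.
Total rows emitted: 6.

6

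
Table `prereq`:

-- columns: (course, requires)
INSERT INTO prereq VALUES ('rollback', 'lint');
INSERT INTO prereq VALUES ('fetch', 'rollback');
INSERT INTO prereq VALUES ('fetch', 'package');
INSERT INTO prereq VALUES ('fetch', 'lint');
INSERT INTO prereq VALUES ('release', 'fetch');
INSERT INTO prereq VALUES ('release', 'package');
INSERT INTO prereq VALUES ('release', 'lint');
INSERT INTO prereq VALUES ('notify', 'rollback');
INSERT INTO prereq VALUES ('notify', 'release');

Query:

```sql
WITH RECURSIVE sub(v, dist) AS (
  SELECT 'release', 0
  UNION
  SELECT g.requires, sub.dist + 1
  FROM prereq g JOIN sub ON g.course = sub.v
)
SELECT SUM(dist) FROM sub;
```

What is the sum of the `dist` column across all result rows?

Base: (release, dist=0).
Iteration 1: edges from {release} -> (fetch, dist=1), (lint, dist=1), (package, dist=1).
Iteration 2: edges from {fetch,lint,package} -> (lint, dist=2), (package, dist=2), (rollback, dist=2).
Iteration 3: edges from {lint,package,rollback} -> (lint, dist=3).
Iteration 4: no outgoing edges from {lint}; recursion stops.
SUM(dist) = 0 + 1 + 1 + 1 + 2 + 2 + 2 + 3 = 12.

12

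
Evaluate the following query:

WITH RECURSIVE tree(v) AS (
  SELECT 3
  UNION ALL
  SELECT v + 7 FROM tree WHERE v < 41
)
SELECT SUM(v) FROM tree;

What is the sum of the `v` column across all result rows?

168

Base: v=3.
Iteration 1: 3 < 41 holds -> v = 3 + 7 = 10.
Iteration 2: 10 < 41 holds -> v = 10 + 7 = 17.
Iteration 3: 17 < 41 holds -> v = 17 + 7 = 24.
Iteration 4: 24 < 41 holds -> v = 24 + 7 = 31.
Iteration 5: 31 < 41 holds -> v = 31 + 7 = 38.
Iteration 6: 38 < 41 holds -> v = 38 + 7 = 45.
Iteration 7: 45 < 41 fails; recursion stops.
SUM(v) = 3 + 10 + 17 + 24 + 31 + 38 + 45 = 168.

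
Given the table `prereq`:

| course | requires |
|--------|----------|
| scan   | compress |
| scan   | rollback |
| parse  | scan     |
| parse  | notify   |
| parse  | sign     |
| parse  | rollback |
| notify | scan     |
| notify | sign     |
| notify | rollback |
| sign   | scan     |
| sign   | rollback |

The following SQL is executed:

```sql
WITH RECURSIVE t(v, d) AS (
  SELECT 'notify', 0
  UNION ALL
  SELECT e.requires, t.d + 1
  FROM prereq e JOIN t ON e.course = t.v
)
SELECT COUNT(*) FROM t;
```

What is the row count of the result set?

Base: (notify, d=0).
Iteration 1: edges from {notify} -> (rollback, d=1), (scan, d=1), (sign, d=1).
Iteration 2: edges from {rollback,scan,sign} -> (compress, d=2), (rollback, d=2) x2, (scan, d=2). [UNION ALL keeps all 4 new rows, including repeats]
Iteration 3: edges from {compress,rollback,scan} -> (compress, d=3), (rollback, d=3).
Iteration 4: no outgoing edges from {compress,rollback}; recursion stops.
Total rows emitted: 10.

10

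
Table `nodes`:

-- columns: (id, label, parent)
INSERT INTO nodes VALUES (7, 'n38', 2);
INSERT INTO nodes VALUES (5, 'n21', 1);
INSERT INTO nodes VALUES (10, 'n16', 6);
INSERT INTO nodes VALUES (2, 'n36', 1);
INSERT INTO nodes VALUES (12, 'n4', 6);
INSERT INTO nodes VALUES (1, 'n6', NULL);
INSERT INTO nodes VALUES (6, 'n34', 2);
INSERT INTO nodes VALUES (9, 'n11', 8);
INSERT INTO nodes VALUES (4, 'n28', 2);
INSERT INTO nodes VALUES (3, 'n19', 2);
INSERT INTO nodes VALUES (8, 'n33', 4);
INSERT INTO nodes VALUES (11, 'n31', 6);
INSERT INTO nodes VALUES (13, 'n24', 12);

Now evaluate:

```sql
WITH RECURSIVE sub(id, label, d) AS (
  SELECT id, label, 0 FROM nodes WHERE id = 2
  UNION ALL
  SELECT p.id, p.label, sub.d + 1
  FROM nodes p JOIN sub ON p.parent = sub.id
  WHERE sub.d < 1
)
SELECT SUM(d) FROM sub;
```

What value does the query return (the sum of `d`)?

Base: id=2 (n36) at d 0.
Iteration 1: rows with parent in {2} -> n19 (id 3, d 1), n28 (id 4, d 1), n34 (id 6, d 1), n38 (id 7, d 1).
Iteration 2: d < 1 fails for all current rows; recursion stops.
SUM(d) = 0 + 1 + 1 + 1 + 1 = 4.

4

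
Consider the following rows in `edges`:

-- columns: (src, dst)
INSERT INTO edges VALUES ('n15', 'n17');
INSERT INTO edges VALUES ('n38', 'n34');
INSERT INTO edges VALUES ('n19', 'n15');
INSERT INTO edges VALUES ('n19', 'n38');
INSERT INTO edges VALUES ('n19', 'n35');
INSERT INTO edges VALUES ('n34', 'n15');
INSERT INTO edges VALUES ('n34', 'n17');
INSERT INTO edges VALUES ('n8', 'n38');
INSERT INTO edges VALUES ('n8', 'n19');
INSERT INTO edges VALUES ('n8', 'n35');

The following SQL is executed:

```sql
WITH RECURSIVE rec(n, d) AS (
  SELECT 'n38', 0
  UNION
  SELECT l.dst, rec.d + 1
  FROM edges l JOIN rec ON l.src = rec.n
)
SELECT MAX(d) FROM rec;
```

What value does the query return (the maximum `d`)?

3

Base: (n38, d=0).
Iteration 1: edges from {n38} -> (n34, d=1).
Iteration 2: edges from {n34} -> (n15, d=2), (n17, d=2).
Iteration 3: edges from {n15,n17} -> (n17, d=3).
Iteration 4: no outgoing edges from {n17}; recursion stops.
d values: 0, 1, 2, 2, 3; the maximum is 3.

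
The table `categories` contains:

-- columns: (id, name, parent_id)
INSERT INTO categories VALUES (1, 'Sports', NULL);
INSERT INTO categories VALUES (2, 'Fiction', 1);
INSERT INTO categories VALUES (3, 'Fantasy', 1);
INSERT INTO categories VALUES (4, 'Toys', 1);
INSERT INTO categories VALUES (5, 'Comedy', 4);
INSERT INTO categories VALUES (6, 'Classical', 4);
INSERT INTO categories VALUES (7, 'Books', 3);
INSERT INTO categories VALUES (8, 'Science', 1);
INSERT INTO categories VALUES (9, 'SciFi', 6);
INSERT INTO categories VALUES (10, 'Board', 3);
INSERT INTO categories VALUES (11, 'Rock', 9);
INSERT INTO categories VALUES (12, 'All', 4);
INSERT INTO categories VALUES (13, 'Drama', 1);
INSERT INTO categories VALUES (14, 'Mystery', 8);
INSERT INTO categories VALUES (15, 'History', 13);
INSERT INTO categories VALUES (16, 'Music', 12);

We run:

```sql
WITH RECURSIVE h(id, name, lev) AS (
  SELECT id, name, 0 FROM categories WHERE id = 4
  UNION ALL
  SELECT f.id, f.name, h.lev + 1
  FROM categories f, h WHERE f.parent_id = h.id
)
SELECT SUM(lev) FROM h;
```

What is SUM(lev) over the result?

10

Base: id=4 (Toys) at lev 0.
Iteration 1: rows with parent_id in {4} -> Comedy (id 5, lev 1), Classical (id 6, lev 1), All (id 12, lev 1).
Iteration 2: rows with parent_id in {5,6,12} -> SciFi (id 9, lev 2), Music (id 16, lev 2).
Iteration 3: rows with parent_id in {9,16} -> Rock (id 11, lev 3).
Iteration 4: no rows with parent_id in {11}; recursion stops.
SUM(lev) = 0 + 1 + 1 + 1 + 2 + 2 + 3 = 10.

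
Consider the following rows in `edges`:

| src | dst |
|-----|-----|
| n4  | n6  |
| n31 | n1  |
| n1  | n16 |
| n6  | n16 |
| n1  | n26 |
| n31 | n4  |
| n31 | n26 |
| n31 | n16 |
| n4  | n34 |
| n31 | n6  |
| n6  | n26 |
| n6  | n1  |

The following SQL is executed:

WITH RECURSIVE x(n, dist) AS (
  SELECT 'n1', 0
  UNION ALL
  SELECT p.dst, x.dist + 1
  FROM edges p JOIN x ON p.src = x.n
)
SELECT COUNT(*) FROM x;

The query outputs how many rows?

3

Base: (n1, dist=0).
Iteration 1: edges from {n1} -> (n16, dist=1), (n26, dist=1).
Iteration 2: no outgoing edges from {n16,n26}; recursion stops.
Total rows emitted: 3.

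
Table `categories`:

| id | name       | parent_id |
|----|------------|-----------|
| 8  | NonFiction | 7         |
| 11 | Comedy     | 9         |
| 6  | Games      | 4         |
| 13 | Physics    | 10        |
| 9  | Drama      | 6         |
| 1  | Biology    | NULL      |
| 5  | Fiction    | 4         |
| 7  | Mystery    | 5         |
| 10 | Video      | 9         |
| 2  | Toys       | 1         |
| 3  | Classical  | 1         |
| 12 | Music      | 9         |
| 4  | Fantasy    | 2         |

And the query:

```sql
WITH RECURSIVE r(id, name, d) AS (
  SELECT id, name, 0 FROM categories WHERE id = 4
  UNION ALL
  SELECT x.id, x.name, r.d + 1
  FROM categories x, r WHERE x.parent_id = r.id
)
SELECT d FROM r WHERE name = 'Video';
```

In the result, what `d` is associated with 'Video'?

Base: id=4 (Fantasy) at d 0.
Iteration 1: rows with parent_id in {4} -> Fiction (id 5, d 1), Games (id 6, d 1).
Iteration 2: rows with parent_id in {5,6} -> Mystery (id 7, d 2), Drama (id 9, d 2).
Iteration 3: rows with parent_id in {7,9} -> NonFiction (id 8, d 3), Video (id 10, d 3), Comedy (id 11, d 3), Music (id 12, d 3).
Iteration 4: rows with parent_id in {8,10,11,12} -> Physics (id 13, d 4).
Iteration 5: no rows with parent_id in {13}; recursion stops.

3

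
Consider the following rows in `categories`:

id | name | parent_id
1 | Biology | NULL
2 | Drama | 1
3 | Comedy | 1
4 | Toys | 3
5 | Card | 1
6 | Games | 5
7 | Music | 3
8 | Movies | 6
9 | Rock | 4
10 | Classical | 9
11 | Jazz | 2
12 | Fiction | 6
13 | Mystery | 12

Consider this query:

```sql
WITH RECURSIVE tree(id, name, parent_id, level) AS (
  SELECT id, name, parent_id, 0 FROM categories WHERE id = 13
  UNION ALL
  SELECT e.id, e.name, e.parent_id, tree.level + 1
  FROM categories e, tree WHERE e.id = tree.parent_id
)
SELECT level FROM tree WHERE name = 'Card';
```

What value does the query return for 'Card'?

3

Base: id=13 (Mystery), parent_id=12, level 0.
Iteration 1: join on id=12 -> Fiction (id 12, parent_id=6, level 1).
Iteration 2: join on id=6 -> Games (id 6, parent_id=5, level 2).
Iteration 3: join on id=5 -> Card (id 5, parent_id=1, level 3).
Iteration 4: join on id=1 -> Biology (id 1, parent_id=NULL, level 4).
Iteration 5: parent_id is NULL; no match; recursion stops.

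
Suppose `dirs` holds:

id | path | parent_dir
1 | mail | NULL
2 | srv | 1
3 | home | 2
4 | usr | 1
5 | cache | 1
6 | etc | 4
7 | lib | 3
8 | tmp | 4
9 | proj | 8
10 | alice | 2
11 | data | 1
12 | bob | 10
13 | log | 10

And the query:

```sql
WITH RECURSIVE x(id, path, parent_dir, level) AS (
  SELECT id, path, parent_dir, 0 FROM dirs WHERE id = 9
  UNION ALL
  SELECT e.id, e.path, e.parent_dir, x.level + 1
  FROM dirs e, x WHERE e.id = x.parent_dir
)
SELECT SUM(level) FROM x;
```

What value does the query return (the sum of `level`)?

Base: id=9 (proj), parent_dir=8, level 0.
Iteration 1: join on id=8 -> tmp (id 8, parent_dir=4, level 1).
Iteration 2: join on id=4 -> usr (id 4, parent_dir=1, level 2).
Iteration 3: join on id=1 -> mail (id 1, parent_dir=NULL, level 3).
Iteration 4: parent_dir is NULL; no match; recursion stops.
SUM(level) = 0 + 1 + 2 + 3 = 6.

6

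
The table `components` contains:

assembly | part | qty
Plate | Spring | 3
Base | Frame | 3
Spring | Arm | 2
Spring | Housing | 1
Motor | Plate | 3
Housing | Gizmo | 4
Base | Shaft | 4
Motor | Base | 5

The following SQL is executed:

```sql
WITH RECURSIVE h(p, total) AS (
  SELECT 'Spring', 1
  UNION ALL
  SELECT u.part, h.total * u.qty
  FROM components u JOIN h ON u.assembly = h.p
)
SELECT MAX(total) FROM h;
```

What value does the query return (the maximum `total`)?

4

Base: (Spring, total=1).
Iteration 1: components of {Spring} -> Arm = 1*2 = 2, Housing = 1*1 = 1.
Iteration 2: components of {Arm,Housing} -> Gizmo = 1*4 = 4.
Iteration 3: no further components; recursion stops.
total values: 1, 1, 2, 4; the maximum is 4.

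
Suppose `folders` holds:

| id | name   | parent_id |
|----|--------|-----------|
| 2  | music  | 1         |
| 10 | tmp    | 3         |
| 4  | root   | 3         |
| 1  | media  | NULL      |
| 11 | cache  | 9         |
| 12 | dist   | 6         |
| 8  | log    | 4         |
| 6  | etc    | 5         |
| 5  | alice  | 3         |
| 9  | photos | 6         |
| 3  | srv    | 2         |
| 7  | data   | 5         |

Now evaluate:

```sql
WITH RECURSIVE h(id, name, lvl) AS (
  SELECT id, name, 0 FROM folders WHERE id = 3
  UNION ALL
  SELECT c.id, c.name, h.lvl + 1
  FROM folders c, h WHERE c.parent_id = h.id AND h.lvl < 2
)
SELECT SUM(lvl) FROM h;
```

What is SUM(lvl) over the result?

Base: id=3 (srv) at lvl 0.
Iteration 1: rows with parent_id in {3} -> root (id 4, lvl 1), alice (id 5, lvl 1), tmp (id 10, lvl 1).
Iteration 2: rows with parent_id in {4,5,10} -> etc (id 6, lvl 2), data (id 7, lvl 2), log (id 8, lvl 2).
Iteration 3: lvl < 2 fails for all current rows; recursion stops.
SUM(lvl) = 0 + 1 + 1 + 1 + 2 + 2 + 2 = 9.

9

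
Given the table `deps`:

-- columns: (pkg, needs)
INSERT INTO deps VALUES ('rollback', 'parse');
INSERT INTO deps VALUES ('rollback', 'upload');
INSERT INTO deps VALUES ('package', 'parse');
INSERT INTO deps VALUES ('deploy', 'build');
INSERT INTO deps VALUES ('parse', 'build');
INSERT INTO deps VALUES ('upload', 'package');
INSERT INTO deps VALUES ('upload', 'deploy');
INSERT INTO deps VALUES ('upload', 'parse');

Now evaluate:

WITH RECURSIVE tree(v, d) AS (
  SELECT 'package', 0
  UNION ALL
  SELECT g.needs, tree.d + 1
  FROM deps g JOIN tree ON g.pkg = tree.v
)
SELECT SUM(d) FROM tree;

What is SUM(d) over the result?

3

Base: (package, d=0).
Iteration 1: edges from {package} -> (parse, d=1).
Iteration 2: edges from {parse} -> (build, d=2).
Iteration 3: no outgoing edges from {build}; recursion stops.
SUM(d) = 0 + 1 + 2 = 3.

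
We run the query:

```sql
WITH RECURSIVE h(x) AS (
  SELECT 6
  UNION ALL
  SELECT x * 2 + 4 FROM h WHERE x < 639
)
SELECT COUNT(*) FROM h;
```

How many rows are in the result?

8

Base: x=6.
Iteration 1: 6 < 639 holds -> x = 6 * 2 + 4 = 16.
Iteration 2: 16 < 639 holds -> x = 16 * 2 + 4 = 36.
Iteration 3: 36 < 639 holds -> x = 36 * 2 + 4 = 76.
Iteration 4: 76 < 639 holds -> x = 76 * 2 + 4 = 156.
Iteration 5: 156 < 639 holds -> x = 156 * 2 + 4 = 316.
Iteration 6: 316 < 639 holds -> x = 316 * 2 + 4 = 636.
Iteration 7: 636 < 639 holds -> x = 636 * 2 + 4 = 1276.
Iteration 8: 1276 < 639 fails; recursion stops.
Total rows emitted: 8.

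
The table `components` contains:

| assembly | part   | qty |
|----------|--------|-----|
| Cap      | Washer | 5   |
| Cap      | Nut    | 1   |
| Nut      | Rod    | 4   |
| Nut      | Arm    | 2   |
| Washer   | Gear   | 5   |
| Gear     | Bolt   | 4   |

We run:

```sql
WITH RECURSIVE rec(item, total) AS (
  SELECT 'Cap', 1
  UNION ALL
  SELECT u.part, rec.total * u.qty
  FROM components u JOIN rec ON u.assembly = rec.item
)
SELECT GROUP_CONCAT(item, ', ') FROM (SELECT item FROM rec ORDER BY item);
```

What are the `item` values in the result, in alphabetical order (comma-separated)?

Base: (Cap, total=1).
Iteration 1: components of {Cap} -> Nut = 1*1 = 1, Washer = 1*5 = 5.
Iteration 2: components of {Nut,Washer} -> Arm = 1*2 = 2, Gear = 5*5 = 25, Rod = 1*4 = 4.
Iteration 3: components of {Arm,Gear,Rod} -> Bolt = 25*4 = 100.
Iteration 4: no further components; recursion stops.

Arm, Bolt, Cap, Gear, Nut, Rod, Washer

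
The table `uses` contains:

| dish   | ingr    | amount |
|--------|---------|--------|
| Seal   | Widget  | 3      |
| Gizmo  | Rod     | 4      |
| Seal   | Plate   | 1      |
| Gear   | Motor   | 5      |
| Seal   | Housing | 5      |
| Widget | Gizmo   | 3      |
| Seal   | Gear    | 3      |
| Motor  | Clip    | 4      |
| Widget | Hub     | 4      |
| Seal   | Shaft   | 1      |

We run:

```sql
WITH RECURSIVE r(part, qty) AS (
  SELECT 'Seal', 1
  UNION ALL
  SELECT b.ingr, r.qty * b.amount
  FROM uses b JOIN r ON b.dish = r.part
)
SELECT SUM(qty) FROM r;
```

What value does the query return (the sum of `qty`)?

Base: (Seal, qty=1).
Iteration 1: components of {Seal} -> Gear = 1*3 = 3, Housing = 1*5 = 5, Plate = 1*1 = 1, Shaft = 1*1 = 1, Widget = 1*3 = 3.
Iteration 2: components of {Gear,Housing,Plate,Shaft,Widget} -> Gizmo = 3*3 = 9, Hub = 3*4 = 12, Motor = 3*5 = 15.
Iteration 3: components of {Gizmo,Hub,Motor} -> Clip = 15*4 = 60, Rod = 9*4 = 36.
Iteration 4: no further components; recursion stops.
SUM(qty) = 1 + 1 + 3 + 5 + 1 + 3 + 9 + 12 + 15 + 36 + 60 = 146.

146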